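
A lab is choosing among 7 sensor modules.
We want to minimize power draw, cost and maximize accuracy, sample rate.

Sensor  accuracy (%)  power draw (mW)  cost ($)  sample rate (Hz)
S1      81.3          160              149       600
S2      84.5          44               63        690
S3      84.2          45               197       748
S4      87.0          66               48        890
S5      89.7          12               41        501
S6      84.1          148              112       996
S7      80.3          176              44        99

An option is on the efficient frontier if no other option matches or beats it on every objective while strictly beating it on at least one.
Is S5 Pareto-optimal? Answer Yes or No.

S1: worse on accuracy (81.3 vs 89.7).
S2: worse on accuracy (84.5 vs 89.7).
S3: worse on accuracy (84.2 vs 89.7).
S4: worse on accuracy (87.0 vs 89.7).
S6: worse on accuracy (84.1 vs 89.7).
S7: worse on accuracy (80.3 vs 89.7).
No option is at least as good as S5 on every objective and strictly better on one.

Yes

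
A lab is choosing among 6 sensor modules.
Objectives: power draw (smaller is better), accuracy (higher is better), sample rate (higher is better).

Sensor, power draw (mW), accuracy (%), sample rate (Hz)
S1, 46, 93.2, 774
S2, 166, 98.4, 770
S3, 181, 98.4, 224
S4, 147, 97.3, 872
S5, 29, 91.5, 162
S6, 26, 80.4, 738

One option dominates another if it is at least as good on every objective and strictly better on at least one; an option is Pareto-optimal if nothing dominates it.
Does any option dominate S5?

S1: worse on power draw (46 vs 29).
S2: worse on power draw (166 vs 29).
S3: worse on power draw (181 vs 29).
S4: worse on power draw (147 vs 29).
S6: worse on accuracy (80.4 vs 91.5).
No option is at least as good as S5 on every objective and strictly better on one.

No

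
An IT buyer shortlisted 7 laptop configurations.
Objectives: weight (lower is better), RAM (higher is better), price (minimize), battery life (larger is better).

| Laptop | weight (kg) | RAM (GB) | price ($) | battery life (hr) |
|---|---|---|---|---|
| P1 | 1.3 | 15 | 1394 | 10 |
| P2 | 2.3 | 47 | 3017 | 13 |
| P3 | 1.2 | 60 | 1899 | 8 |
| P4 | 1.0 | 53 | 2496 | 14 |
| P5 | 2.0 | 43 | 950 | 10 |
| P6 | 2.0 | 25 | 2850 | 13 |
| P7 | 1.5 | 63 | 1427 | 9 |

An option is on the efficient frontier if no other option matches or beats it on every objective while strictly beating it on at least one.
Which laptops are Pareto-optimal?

P1, P3, P4, P5, P7

P1: not dominated.
P2: dominated by P4 (weight 1.0≤2.3, RAM 53≥47, price 2496≤3017, battery life 14≥13).
P3: not dominated.
P4: not dominated (best weight).
P5: not dominated (best price).
P6: dominated by P4 (weight 1.0≤2.0, RAM 53≥25, price 2496≤2850, battery life 14≥13).
P7: not dominated (best RAM).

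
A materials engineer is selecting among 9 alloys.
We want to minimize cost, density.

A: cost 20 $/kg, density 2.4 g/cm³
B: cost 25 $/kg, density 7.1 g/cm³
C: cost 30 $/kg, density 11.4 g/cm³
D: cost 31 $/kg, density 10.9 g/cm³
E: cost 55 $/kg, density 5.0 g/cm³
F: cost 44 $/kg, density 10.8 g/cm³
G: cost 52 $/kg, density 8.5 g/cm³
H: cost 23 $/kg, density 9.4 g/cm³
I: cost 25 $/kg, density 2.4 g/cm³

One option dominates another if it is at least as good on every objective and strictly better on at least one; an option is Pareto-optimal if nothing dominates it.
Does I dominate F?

I vs F: cost 25≤44, density 2.4≤10.8 — I is at least as good on every objective with at least one strict improvement.

Yes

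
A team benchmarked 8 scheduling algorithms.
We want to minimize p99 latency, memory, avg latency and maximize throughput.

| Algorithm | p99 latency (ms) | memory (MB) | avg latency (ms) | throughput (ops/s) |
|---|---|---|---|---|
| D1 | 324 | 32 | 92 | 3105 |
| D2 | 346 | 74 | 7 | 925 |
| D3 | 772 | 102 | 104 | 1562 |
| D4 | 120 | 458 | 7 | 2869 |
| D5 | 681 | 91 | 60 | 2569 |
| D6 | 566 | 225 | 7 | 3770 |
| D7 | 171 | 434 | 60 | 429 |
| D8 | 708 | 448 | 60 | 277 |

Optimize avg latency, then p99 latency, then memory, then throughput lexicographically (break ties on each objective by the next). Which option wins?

D4

First minimize avg latency: best is 7, kept {D2, D4, D6}.
Then minimize p99 latency: best is 120, kept {D4}.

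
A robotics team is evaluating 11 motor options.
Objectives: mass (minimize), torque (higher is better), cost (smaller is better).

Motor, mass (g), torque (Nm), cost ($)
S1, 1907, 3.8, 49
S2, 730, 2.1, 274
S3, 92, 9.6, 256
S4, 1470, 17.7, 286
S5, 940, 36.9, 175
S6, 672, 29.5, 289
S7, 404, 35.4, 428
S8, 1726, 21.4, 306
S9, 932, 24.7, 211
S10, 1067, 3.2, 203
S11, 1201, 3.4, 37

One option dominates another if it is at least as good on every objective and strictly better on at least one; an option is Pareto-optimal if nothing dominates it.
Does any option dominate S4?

S5 vs S4: mass 940≤1470, torque 36.9≥17.7, cost 175≤286 — S5 is at least as good on every objective and strictly better on at least one, so S5 dominates S4.

Yes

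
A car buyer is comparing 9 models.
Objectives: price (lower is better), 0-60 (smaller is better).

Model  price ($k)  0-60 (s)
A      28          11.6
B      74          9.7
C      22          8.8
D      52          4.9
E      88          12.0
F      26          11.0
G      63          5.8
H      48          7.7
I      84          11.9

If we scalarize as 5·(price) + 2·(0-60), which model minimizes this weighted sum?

A: 5·28 + 2·11.6 = 163.2
B: 5·74 + 2·9.7 = 389.4
C: 5·22 + 2·8.8 = 127.6
D: 5·52 + 2·4.9 = 269.8
E: 5·88 + 2·12.0 = 464.0
F: 5·26 + 2·11.0 = 152.0
G: 5·63 + 2·5.8 = 326.6
H: 5·48 + 2·7.7 = 255.4
I: 5·84 + 2·11.9 = 443.8
Lowest: C at 127.6.

C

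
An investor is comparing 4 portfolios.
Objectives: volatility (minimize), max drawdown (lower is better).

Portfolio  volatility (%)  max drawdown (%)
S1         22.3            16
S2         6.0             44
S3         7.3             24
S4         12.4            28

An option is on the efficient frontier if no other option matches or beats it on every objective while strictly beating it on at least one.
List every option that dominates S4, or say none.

S3

S3: volatility 7.3≤12.4, max drawdown 24≤28 — dominates S4.
Others (S1, S2) are each worse than S4 on at least one objective.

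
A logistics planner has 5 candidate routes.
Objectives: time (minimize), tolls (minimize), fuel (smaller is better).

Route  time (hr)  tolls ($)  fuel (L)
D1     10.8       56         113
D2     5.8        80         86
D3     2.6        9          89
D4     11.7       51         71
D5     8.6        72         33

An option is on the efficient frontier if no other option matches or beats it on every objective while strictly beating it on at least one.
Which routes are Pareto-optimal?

D2, D3, D4, D5

D1: dominated by D3 (time 2.6≤10.8, tolls 9≤56, fuel 89≤113).
D2: not dominated.
D3: not dominated (best time).
D4: not dominated.
D5: not dominated (best fuel).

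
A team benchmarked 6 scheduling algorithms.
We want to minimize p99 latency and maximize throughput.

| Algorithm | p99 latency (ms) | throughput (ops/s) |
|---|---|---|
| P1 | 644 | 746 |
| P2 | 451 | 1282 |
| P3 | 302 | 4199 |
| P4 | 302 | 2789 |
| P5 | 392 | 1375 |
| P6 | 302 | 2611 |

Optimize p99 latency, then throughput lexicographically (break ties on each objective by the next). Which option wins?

First minimize p99 latency: best is 302, kept {P3, P4, P6}.
Then maximize throughput: best is 4199, kept {P3}.

P3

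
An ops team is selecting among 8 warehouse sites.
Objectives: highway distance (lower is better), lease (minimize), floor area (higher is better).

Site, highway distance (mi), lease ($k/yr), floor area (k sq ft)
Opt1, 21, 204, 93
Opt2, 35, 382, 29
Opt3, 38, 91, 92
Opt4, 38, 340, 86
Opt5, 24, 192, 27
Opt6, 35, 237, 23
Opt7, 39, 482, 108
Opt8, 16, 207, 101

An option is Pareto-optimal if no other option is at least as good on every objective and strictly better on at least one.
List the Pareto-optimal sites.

Opt1: not dominated.
Opt2: dominated by Opt1 (highway distance 21≤35, lease 204≤382, floor area 93≥29).
Opt3: not dominated (best lease).
Opt4: dominated by Opt1 (highway distance 21≤38, lease 204≤340, floor area 93≥86).
Opt5: not dominated.
Opt6: dominated by Opt1 (highway distance 21≤35, lease 204≤237, floor area 93≥23).
Opt7: not dominated (best floor area).
Opt8: not dominated (best highway distance).

Opt1, Opt3, Opt5, Opt7, Opt8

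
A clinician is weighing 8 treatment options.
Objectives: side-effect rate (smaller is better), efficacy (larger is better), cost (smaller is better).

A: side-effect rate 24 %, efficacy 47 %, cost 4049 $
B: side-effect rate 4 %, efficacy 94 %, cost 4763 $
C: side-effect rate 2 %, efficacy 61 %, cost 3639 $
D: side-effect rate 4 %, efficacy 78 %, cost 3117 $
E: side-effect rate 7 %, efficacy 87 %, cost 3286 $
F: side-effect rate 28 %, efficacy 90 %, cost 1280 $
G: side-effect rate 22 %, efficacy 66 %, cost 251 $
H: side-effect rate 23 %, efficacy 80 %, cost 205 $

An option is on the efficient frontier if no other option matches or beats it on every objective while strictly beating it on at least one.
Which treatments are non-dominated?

B, C, D, E, F, G, H

A: dominated by C (side-effect rate 2≤24, efficacy 61≥47, cost 3639≤4049).
B: not dominated (best efficacy).
C: not dominated (best side-effect rate).
D: not dominated.
E: not dominated.
F: not dominated.
G: not dominated.
H: not dominated (best cost).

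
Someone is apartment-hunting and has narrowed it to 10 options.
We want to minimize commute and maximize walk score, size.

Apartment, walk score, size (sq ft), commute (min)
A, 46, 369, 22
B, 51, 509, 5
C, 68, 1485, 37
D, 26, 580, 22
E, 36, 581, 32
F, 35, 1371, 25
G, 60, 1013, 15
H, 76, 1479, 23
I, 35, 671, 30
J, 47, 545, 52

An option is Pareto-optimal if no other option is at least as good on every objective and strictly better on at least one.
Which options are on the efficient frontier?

A: dominated by B (walk score 51≥46, size 509≥369, commute 5≤22).
B: not dominated (best commute).
C: not dominated (best size).
D: dominated by G (walk score 60≥26, size 1013≥580, commute 15≤22).
E: dominated by G (walk score 60≥36, size 1013≥581, commute 15≤32).
F: dominated by H (walk score 76≥35, size 1479≥1371, commute 23≤25).
G: not dominated.
H: not dominated (best walk score).
I: dominated by F (walk score 35≥35, size 1371≥671, commute 25≤30).
J: dominated by C (walk score 68≥47, size 1485≥545, commute 37≤52).

B, C, G, H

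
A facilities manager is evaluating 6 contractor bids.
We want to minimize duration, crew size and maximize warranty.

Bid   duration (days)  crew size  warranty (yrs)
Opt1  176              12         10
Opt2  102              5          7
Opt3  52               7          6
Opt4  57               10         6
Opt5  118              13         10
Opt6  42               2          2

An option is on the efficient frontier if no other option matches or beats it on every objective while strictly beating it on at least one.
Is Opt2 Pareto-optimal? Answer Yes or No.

Opt1: worse on duration (176 vs 102).
Opt3: worse on crew size (7 vs 5).
Opt4: worse on crew size (10 vs 5).
Opt5: worse on duration (118 vs 102).
Opt6: worse on warranty (2 vs 7).
No option is at least as good as Opt2 on every objective and strictly better on one.

Yes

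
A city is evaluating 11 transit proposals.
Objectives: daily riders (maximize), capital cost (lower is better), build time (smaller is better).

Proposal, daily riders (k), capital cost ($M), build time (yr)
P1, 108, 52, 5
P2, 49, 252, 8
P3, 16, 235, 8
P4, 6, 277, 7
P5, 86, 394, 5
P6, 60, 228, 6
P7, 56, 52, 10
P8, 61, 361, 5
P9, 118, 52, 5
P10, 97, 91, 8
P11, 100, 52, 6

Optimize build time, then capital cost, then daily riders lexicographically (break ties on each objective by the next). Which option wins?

First minimize build time: best is 5, kept {P1, P5, P8, P9}.
Then minimize capital cost: best is 52, kept {P1, P9}.
Then maximize daily riders: best is 118, kept {P9}.

P9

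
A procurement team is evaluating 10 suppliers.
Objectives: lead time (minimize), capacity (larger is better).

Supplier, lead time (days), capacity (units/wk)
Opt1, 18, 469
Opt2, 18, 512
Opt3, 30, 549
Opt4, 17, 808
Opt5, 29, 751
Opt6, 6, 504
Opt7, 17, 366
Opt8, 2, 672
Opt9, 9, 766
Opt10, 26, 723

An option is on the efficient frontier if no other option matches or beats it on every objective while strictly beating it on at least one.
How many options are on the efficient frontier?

Opt1: dominated by Opt2 (lead time 18≤18, capacity 512≥469).
Opt2: dominated by Opt4 (lead time 17≤18, capacity 808≥512).
Opt3: dominated by Opt4 (lead time 17≤30, capacity 808≥549).
Opt4: not dominated (best capacity).
Opt5: dominated by Opt4 (lead time 17≤29, capacity 808≥751).
Opt6: dominated by Opt8 (lead time 2≤6, capacity 672≥504).
Opt7: dominated by Opt4 (lead time 17≤17, capacity 808≥366).
Opt8: not dominated (best lead time).
Opt9: not dominated.
Opt10: dominated by Opt4 (lead time 17≤26, capacity 808≥723).
Pareto-optimal: Opt4, Opt8, Opt9 → 3.

3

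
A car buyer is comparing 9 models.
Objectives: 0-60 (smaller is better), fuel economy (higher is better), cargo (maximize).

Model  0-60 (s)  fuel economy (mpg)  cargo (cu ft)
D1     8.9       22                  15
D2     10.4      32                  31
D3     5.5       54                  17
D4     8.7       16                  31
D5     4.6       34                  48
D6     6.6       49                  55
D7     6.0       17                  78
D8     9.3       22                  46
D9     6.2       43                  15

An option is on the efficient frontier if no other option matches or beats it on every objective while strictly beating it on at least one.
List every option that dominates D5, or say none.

D1: worse on 0-60 (8.9 vs 4.6).
D2: worse on 0-60 (10.4 vs 4.6).
D3: worse on 0-60 (5.5 vs 4.6).
D4: worse on 0-60 (8.7 vs 4.6).
D6: worse on 0-60 (6.6 vs 4.6).
D7: worse on 0-60 (6.0 vs 4.6).
D8: worse on 0-60 (9.3 vs 4.6).
D9: worse on 0-60 (6.2 vs 4.6).
No option dominates D5.

none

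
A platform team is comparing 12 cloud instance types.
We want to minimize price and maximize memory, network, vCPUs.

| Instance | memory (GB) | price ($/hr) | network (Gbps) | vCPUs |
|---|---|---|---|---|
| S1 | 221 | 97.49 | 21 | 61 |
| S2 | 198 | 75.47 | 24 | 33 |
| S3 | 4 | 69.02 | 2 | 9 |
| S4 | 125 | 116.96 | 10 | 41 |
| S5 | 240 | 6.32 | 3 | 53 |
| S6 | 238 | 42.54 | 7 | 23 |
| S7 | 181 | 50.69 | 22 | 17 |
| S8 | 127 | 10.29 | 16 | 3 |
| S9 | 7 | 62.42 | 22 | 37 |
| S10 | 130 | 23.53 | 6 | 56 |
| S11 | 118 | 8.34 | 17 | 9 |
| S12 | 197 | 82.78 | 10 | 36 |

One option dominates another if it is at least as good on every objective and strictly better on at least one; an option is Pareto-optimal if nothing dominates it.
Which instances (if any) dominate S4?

S1: memory 221≥125, price 97.49≤116.96, network 21≥10, vCPUs 61≥41 — dominates S4.
Others (S2, S3, S5, S6, S7, S8, S9, S10, S11, S12) are each worse than S4 on at least one objective.

S1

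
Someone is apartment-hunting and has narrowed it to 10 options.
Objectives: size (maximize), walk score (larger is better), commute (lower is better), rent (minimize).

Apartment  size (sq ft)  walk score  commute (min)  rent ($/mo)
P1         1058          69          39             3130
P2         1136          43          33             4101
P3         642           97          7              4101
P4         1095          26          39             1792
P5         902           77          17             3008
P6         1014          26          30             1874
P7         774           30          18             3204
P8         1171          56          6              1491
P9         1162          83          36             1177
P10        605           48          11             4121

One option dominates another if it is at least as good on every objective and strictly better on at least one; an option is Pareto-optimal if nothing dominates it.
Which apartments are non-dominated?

P1: dominated by P9 (size 1162≥1058, walk score 83≥69, commute 36≤39, rent 1177≤3130).
P2: dominated by P8 (size 1171≥1136, walk score 56≥43, commute 6≤33, rent 1491≤4101).
P3: not dominated (best walk score).
P4: dominated by P8 (size 1171≥1095, walk score 56≥26, commute 6≤39, rent 1491≤1792).
P5: not dominated.
P6: dominated by P8 (size 1171≥1014, walk score 56≥26, commute 6≤30, rent 1491≤1874).
P7: dominated by P5 (size 902≥774, walk score 77≥30, commute 17≤18, rent 3008≤3204).
P8: not dominated (best size).
P9: not dominated (best rent).
P10: dominated by P3 (size 642≥605, walk score 97≥48, commute 7≤11, rent 4101≤4121).

P3, P5, P8, P9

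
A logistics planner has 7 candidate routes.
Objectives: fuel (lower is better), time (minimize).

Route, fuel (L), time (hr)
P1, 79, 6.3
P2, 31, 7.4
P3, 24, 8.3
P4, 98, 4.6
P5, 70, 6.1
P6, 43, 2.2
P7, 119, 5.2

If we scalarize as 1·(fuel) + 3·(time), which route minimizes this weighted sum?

P1: 1·79 + 3·6.3 = 97.9
P2: 1·31 + 3·7.4 = 53.2
P3: 1·24 + 3·8.3 = 48.9
P4: 1·98 + 3·4.6 = 111.8
P5: 1·70 + 3·6.1 = 88.3
P6: 1·43 + 3·2.2 = 49.6
P7: 1·119 + 3·5.2 = 134.6
Lowest: P3 at 48.9.

P3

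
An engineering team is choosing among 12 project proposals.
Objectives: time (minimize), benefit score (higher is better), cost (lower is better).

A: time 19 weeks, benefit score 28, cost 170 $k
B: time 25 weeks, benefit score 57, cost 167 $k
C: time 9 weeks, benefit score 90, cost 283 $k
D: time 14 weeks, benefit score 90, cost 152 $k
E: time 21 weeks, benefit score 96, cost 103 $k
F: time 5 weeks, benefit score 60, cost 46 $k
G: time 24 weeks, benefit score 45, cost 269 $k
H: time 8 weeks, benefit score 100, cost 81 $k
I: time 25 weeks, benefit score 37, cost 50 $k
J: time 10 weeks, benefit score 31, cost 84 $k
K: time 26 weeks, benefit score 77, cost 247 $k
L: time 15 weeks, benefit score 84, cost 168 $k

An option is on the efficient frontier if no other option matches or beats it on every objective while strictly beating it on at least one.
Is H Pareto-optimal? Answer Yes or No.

A: worse on time (19 vs 8).
B: worse on time (25 vs 8).
C: worse on time (9 vs 8).
D: worse on time (14 vs 8).
E: worse on time (21 vs 8).
F: worse on benefit score (60 vs 100).
G: worse on time (24 vs 8).
I: worse on time (25 vs 8).
J: worse on time (10 vs 8).
K: worse on time (26 vs 8).
L: worse on time (15 vs 8).
No option is at least as good as H on every objective and strictly better on one.

Yes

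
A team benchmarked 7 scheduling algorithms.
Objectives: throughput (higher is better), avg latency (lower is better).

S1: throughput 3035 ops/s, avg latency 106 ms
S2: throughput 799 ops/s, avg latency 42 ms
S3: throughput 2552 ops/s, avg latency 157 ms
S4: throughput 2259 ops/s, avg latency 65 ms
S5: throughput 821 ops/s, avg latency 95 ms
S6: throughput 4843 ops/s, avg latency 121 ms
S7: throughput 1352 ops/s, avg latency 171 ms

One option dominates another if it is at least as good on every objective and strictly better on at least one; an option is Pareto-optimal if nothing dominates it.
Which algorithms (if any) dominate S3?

S1: throughput 3035≥2552, avg latency 106≤157 — dominates S3.
S6: throughput 4843≥2552, avg latency 121≤157 — dominates S3.
Others (S2, S4, S5, S7) are each worse than S3 on at least one objective.

S1, S6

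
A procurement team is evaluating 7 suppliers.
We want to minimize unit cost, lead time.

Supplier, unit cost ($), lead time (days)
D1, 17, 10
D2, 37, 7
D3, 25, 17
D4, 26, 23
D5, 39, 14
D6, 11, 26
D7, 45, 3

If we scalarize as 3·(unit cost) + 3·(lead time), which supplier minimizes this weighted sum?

D1

D1: 3·17 + 3·10 = 81
D2: 3·37 + 3·7 = 132
D3: 3·25 + 3·17 = 126
D4: 3·26 + 3·23 = 147
D5: 3·39 + 3·14 = 159
D6: 3·11 + 3·26 = 111
D7: 3·45 + 3·3 = 144
Lowest: D1 at 81.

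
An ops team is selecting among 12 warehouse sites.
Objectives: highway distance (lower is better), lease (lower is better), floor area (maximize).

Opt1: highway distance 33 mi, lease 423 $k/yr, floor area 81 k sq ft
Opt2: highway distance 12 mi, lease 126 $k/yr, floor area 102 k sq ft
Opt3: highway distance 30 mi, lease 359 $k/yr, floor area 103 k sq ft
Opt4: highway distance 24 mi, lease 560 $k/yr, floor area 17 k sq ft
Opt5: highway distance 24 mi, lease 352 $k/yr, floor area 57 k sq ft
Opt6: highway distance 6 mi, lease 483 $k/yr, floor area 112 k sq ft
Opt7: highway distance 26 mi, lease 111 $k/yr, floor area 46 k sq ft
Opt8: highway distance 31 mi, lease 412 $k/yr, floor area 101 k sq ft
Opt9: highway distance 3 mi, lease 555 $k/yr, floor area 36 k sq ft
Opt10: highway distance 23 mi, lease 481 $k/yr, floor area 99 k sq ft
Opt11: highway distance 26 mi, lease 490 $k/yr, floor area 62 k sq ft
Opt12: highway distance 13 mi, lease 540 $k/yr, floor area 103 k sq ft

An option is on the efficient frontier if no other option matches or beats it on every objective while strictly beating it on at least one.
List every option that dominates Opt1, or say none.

Opt2, Opt3, Opt8

Opt2: highway distance 12≤33, lease 126≤423, floor area 102≥81 — dominates Opt1.
Opt3: highway distance 30≤33, lease 359≤423, floor area 103≥81 — dominates Opt1.
Opt8: highway distance 31≤33, lease 412≤423, floor area 101≥81 — dominates Opt1.
Others (Opt4, Opt5, Opt6, Opt7, Opt9, Opt10, Opt11, Opt12) are each worse than Opt1 on at least one objective.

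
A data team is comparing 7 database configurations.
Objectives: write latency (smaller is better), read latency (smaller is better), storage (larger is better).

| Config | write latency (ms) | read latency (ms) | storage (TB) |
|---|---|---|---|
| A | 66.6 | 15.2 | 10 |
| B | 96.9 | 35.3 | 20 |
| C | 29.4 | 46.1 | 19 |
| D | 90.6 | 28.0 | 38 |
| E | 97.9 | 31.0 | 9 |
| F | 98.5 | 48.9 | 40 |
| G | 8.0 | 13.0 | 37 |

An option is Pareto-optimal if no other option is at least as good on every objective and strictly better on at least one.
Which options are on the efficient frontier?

D, F, G

A: dominated by G (write latency 8.0≤66.6, read latency 13.0≤15.2, storage 37≥10).
B: dominated by D (write latency 90.6≤96.9, read latency 28.0≤35.3, storage 38≥20).
C: dominated by G (write latency 8.0≤29.4, read latency 13.0≤46.1, storage 37≥19).
D: not dominated.
E: dominated by A (write latency 66.6≤97.9, read latency 15.2≤31.0, storage 10≥9).
F: not dominated (best storage).
G: not dominated (best write latency).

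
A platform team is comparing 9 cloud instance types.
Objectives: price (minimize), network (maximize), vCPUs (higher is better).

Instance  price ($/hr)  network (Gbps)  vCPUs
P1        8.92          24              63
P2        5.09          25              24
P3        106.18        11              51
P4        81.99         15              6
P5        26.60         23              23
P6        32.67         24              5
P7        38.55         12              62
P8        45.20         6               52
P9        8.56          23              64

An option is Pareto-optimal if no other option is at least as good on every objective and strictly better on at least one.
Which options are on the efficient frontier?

P1: not dominated.
P2: not dominated (best price).
P3: dominated by P1 (price 8.92≤106.18, network 24≥11, vCPUs 63≥51).
P4: dominated by P1 (price 8.92≤81.99, network 24≥15, vCPUs 63≥6).
P5: dominated by P1 (price 8.92≤26.60, network 24≥23, vCPUs 63≥23).
P6: dominated by P1 (price 8.92≤32.67, network 24≥24, vCPUs 63≥5).
P7: dominated by P1 (price 8.92≤38.55, network 24≥12, vCPUs 63≥62).
P8: dominated by P1 (price 8.92≤45.20, network 24≥6, vCPUs 63≥52).
P9: not dominated (best vCPUs).

P1, P2, P9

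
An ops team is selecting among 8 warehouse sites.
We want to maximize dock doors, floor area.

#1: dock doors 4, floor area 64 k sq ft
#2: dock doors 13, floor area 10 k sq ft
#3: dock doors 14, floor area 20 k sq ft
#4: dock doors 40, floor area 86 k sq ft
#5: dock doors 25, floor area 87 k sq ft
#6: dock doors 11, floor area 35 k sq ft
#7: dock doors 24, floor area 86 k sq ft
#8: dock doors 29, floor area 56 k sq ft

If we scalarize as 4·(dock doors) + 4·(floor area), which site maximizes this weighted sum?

#4

#1: 4·4 + 4·64 = 272
#2: 4·13 + 4·10 = 92
#3: 4·14 + 4·20 = 136
#4: 4·40 + 4·86 = 504
#5: 4·25 + 4·87 = 448
#6: 4·11 + 4·35 = 184
#7: 4·24 + 4·86 = 440
#8: 4·29 + 4·56 = 340
Highest: #4 at 504.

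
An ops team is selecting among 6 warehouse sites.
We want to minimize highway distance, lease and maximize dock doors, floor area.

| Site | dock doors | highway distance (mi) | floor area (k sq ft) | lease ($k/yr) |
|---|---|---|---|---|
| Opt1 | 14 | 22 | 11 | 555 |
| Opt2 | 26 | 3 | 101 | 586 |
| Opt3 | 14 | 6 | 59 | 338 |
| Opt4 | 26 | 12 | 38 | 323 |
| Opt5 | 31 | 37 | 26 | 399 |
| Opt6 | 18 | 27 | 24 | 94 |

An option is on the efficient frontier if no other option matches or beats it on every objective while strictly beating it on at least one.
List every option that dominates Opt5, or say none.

Opt1: worse on dock doors (14 vs 31).
Opt2: worse on dock doors (26 vs 31).
Opt3: worse on dock doors (14 vs 31).
Opt4: worse on dock doors (26 vs 31).
Opt6: worse on dock doors (18 vs 31).
No option dominates Opt5.

none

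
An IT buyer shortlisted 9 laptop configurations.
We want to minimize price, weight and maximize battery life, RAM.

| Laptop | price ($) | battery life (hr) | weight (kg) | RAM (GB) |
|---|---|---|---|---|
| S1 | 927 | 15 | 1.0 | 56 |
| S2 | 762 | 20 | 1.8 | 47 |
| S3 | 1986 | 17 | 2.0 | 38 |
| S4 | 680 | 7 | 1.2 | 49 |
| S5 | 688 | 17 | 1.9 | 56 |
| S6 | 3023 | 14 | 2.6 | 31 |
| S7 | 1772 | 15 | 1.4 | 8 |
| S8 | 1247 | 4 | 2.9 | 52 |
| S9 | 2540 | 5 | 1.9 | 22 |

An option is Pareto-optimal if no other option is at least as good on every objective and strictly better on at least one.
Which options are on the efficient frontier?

S1: not dominated (best weight).
S2: not dominated (best battery life).
S3: dominated by S2 (price 762≤1986, battery life 20≥17, weight 1.8≤2.0, RAM 47≥38).
S4: not dominated (best price).
S5: not dominated.
S6: dominated by S1 (price 927≤3023, battery life 15≥14, weight 1.0≤2.6, RAM 56≥31).
S7: dominated by S1 (price 927≤1772, battery life 15≥15, weight 1.0≤1.4, RAM 56≥8).
S8: dominated by S1 (price 927≤1247, battery life 15≥4, weight 1.0≤2.9, RAM 56≥52).
S9: dominated by S1 (price 927≤2540, battery life 15≥5, weight 1.0≤1.9, RAM 56≥22).

S1, S2, S4, S5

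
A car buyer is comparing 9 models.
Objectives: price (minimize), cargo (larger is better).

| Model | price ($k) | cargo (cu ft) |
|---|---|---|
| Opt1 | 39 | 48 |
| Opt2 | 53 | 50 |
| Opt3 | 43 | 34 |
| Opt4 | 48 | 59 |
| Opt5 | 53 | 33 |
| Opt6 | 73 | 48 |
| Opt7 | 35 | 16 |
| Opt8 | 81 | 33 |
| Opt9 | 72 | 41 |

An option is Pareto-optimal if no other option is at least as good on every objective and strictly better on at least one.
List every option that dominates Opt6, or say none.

Opt1, Opt2, Opt4

Opt1: price 39≤73, cargo 48≥48 — dominates Opt6.
Opt2: price 53≤73, cargo 50≥48 — dominates Opt6.
Opt4: price 48≤73, cargo 59≥48 — dominates Opt6.
Others (Opt3, Opt5, Opt7, Opt8, Opt9) are each worse than Opt6 on at least one objective.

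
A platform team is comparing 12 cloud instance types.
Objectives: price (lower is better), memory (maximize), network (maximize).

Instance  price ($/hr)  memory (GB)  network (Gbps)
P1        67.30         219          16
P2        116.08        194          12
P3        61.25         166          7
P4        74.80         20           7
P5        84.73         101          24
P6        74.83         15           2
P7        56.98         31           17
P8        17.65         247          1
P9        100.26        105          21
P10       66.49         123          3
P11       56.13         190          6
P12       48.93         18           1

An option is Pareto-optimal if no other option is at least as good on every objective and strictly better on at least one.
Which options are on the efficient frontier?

P1, P3, P5, P7, P8, P9, P11

P1: not dominated.
P2: dominated by P1 (price 67.30≤116.08, memory 219≥194, network 16≥12).
P3: not dominated.
P4: dominated by P1 (price 67.30≤74.80, memory 219≥20, network 16≥7).
P5: not dominated (best network).
P6: dominated by P1 (price 67.30≤74.83, memory 219≥15, network 16≥2).
P7: not dominated.
P8: not dominated (best price).
P9: not dominated.
P10: dominated by P3 (price 61.25≤66.49, memory 166≥123, network 7≥3).
P11: not dominated.
P12: dominated by P8 (price 17.65≤48.93, memory 247≥18, network 1≥1).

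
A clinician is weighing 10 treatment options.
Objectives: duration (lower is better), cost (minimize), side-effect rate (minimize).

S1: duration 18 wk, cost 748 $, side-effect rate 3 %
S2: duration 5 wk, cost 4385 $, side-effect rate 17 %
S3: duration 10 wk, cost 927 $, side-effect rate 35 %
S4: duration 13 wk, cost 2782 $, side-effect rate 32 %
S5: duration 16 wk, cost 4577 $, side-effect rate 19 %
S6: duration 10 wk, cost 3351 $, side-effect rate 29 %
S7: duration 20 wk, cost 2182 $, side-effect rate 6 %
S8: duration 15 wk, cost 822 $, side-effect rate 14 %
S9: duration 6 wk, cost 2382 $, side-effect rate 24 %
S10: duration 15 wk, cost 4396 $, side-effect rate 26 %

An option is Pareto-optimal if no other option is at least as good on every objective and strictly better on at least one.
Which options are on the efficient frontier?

S1, S2, S3, S8, S9

S1: not dominated (best cost).
S2: not dominated (best duration).
S3: not dominated.
S4: dominated by S9 (duration 6≤13, cost 2382≤2782, side-effect rate 24≤32).
S5: dominated by S2 (duration 5≤16, cost 4385≤4577, side-effect rate 17≤19).
S6: dominated by S9 (duration 6≤10, cost 2382≤3351, side-effect rate 24≤29).
S7: dominated by S1 (duration 18≤20, cost 748≤2182, side-effect rate 3≤6).
S8: not dominated.
S9: not dominated.
S10: dominated by S2 (duration 5≤15, cost 4385≤4396, side-effect rate 17≤26).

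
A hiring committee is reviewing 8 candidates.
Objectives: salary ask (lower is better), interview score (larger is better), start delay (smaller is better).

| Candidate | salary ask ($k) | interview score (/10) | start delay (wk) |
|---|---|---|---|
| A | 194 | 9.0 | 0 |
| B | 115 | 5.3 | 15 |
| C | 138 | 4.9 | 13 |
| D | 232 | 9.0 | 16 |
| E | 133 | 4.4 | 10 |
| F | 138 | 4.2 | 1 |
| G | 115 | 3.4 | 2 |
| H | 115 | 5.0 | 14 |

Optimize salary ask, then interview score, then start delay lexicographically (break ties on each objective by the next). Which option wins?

B

First minimize salary ask: best is 115, kept {B, G, H}.
Then maximize interview score: best is 5.3, kept {B}.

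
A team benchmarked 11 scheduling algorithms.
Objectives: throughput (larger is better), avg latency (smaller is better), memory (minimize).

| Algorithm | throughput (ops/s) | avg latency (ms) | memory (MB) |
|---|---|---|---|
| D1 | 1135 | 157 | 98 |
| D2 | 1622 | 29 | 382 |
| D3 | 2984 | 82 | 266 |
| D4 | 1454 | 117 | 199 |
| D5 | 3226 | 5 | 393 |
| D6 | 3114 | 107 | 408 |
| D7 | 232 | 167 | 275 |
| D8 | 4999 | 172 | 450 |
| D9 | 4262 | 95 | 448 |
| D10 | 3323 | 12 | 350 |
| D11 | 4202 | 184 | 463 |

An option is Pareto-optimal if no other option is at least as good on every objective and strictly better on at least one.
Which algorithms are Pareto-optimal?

D1: not dominated (best memory).
D2: dominated by D10 (throughput 3323≥1622, avg latency 12≤29, memory 350≤382).
D3: not dominated.
D4: not dominated.
D5: not dominated (best avg latency).
D6: dominated by D5 (throughput 3226≥3114, avg latency 5≤107, memory 393≤408).
D7: dominated by D1 (throughput 1135≥232, avg latency 157≤167, memory 98≤275).
D8: not dominated (best throughput).
D9: not dominated.
D10: not dominated.
D11: dominated by D8 (throughput 4999≥4202, avg latency 172≤184, memory 450≤463).

D1, D3, D4, D5, D8, D9, D10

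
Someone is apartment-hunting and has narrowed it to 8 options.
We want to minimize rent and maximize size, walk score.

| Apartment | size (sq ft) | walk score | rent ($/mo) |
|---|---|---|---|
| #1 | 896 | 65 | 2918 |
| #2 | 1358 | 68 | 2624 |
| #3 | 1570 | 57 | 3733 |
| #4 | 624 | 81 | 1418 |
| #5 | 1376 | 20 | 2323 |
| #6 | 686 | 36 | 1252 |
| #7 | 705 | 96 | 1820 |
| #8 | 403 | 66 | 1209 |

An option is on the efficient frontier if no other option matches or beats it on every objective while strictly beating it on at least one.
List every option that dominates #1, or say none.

#2

#2: size 1358≥896, walk score 68≥65, rent 2624≤2918 — dominates #1.
Others (#3, #4, #5, #6, #7, #8) are each worse than #1 on at least one objective.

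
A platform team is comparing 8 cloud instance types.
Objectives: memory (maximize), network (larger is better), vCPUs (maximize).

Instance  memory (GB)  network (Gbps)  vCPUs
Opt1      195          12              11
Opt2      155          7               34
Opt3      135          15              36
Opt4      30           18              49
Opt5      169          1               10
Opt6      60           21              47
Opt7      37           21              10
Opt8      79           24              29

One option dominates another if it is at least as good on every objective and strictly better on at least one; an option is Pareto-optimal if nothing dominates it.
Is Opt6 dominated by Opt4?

No

Opt4 vs Opt6: Opt4 is worse on memory (30 vs 60), so it does not dominate Opt6.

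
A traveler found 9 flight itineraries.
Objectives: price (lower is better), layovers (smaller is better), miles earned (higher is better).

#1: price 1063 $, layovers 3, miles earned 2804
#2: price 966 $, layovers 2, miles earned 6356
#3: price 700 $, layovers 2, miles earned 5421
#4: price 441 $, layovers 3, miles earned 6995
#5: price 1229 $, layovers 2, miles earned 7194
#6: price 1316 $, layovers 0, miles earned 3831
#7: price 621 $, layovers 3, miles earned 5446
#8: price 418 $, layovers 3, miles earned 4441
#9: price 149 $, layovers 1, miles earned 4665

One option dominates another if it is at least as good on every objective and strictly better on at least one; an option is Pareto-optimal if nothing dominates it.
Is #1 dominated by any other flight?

#2 vs #1: price 966≤1063, layovers 2≤3, miles earned 6356≥2804 — #2 is at least as good on every objective and strictly better on at least one, so #2 dominates #1.

Yes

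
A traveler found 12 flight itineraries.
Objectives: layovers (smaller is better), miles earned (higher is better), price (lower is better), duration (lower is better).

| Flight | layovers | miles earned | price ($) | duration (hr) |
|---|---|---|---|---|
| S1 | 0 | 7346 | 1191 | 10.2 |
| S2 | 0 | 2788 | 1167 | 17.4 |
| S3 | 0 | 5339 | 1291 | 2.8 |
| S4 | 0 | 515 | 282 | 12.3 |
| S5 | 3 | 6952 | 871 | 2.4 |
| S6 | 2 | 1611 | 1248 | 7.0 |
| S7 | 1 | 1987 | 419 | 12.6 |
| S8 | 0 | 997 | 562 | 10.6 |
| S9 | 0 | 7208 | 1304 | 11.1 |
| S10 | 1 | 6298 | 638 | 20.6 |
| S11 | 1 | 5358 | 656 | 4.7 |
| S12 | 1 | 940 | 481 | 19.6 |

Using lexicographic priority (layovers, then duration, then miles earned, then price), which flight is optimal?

First minimize layovers: best is 0, kept {S1, S2, S3, S4, S8, S9}.
Then minimize duration: best is 2.8, kept {S3}.

S3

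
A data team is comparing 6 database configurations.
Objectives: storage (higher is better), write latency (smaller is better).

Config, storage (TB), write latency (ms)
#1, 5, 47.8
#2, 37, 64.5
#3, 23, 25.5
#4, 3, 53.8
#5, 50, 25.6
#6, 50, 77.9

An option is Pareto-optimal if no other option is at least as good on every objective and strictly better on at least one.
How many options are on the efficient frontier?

#1: dominated by #3 (storage 23≥5, write latency 25.5≤47.8).
#2: dominated by #5 (storage 50≥37, write latency 25.6≤64.5).
#3: not dominated (best write latency).
#4: dominated by #1 (storage 5≥3, write latency 47.8≤53.8).
#5: not dominated.
#6: dominated by #5 (storage 50≥50, write latency 25.6≤77.9).
Pareto-optimal: #3, #5 → 2.

2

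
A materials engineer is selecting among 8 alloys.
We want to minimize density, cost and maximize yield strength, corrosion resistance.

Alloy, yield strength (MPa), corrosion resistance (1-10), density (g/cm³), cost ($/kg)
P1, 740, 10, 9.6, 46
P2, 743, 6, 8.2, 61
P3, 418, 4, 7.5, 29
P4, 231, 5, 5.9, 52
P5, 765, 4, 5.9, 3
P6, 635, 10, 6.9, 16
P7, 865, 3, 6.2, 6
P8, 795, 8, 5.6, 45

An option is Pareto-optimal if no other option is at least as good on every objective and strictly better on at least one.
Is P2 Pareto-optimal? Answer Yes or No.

P8 vs P2: yield strength 795≥743, corrosion resistance 8≥6, density 5.6≤8.2, cost 45≤61 — P8 is at least as good on every objective and strictly better on at least one, so P8 dominates P2.

No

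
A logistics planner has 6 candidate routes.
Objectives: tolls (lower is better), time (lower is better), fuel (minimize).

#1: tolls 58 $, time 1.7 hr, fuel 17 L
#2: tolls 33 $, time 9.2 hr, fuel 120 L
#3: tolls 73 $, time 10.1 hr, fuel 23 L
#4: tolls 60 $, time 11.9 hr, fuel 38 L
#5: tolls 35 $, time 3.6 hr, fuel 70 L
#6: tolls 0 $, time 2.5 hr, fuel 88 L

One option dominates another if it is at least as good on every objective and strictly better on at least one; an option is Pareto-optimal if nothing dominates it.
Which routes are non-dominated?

#1, #5, #6

#1: not dominated (best time).
#2: dominated by #6 (tolls 0≤33, time 2.5≤9.2, fuel 88≤120).
#3: dominated by #1 (tolls 58≤73, time 1.7≤10.1, fuel 17≤23).
#4: dominated by #1 (tolls 58≤60, time 1.7≤11.9, fuel 17≤38).
#5: not dominated.
#6: not dominated (best tolls).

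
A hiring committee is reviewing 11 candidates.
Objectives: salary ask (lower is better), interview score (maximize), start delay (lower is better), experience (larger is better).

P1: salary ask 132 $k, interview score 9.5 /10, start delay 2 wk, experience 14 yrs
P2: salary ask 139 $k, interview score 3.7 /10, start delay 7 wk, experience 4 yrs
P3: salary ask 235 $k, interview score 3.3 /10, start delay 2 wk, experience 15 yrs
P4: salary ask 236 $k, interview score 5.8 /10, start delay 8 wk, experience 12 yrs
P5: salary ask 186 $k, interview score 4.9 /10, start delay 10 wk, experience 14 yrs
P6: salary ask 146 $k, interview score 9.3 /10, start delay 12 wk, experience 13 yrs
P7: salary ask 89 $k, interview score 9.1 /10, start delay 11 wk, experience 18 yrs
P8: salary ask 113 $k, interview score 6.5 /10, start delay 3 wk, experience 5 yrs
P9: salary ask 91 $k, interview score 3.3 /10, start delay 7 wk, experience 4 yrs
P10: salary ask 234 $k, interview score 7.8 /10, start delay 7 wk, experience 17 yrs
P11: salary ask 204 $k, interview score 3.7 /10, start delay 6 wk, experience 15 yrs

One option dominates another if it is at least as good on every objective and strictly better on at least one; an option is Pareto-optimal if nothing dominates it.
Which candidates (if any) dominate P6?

P1

P1: salary ask 132≤146, interview score 9.5≥9.3, start delay 2≤12, experience 14≥13 — dominates P6.
Others (P2, P3, P4, P5, P7, P8, P9, P10, P11) are each worse than P6 on at least one objective.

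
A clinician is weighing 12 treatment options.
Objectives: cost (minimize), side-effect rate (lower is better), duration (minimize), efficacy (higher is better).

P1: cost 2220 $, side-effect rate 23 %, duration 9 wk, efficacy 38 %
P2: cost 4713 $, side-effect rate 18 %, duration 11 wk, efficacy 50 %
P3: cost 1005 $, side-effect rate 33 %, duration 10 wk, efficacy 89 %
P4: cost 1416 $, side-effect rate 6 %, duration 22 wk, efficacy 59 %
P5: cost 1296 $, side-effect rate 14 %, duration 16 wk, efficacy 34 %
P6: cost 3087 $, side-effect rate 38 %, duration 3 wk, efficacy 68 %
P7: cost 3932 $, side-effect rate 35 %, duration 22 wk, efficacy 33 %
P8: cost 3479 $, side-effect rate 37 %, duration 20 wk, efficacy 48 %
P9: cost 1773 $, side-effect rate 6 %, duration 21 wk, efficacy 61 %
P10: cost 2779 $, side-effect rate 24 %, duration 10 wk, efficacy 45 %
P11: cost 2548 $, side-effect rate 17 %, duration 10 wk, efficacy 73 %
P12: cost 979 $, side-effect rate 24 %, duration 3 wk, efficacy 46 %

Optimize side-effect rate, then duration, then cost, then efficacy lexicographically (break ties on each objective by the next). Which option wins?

P9

First minimize side-effect rate: best is 6, kept {P4, P9}.
Then minimize duration: best is 21, kept {P9}.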